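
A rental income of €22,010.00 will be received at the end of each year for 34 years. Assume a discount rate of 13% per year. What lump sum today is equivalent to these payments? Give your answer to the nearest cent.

This is an ordinary annuity: 34 payments of €22,010.00 at the end of each year.
Periodic rate r = 0.13 per year.
PV = PMT × [(1 − (1+r)^−n)/r] = 22,010 × [1 − (1+r)^−34] / r = €166,653.03

€166,653.03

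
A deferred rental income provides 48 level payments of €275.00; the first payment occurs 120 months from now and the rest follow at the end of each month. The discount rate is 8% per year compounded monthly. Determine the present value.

Ordinary annuity of 48 payments, first payment at period 120.
Periodic rate r = 0.08/12 per month; n is counted in months.
The ordinary-annuity PV formula values the stream one period before the first payment (period 119); discount that back 119 periods:
PV₀ = 275 × [1 − (1+r)^−48] / r × (1+r)^−119 = €5,108.77

€5,108.77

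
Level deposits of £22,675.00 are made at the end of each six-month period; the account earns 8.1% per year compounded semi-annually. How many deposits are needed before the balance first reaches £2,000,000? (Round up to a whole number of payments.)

39 payments

Periodic rate r = 0.081/2 per half-year; n is counted in half-years.
Ordinary annuity FV: 2,000,000 = 22,675 × [((1+r)^n − 1)/r].
(1+r)^n = 1 + 2,000,000 × r / 22,675, so n = ln(1 + 2,000,000·r/22,675) / ln(1+r) = 38.29.
Round up to a whole number of payments: n = 39.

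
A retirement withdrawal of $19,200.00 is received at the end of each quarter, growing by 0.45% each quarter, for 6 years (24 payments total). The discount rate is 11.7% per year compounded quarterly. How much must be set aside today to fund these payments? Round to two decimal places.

Periodic rate r = 0.117/4 per quarter; n is counted in quarters.
Growing ordinary annuity: PV = PMT₁ × [1 − ((1+g)/(1+r))^n] / (r − g) = 19,200 × [1 − ((1+0.0045)/(1+r))^24] / (r − 0.0045) = $343,220.25.

$343,220.25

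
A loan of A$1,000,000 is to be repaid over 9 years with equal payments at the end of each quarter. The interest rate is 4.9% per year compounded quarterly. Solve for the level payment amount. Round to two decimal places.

Level ordinary annuity; solve PV = PMT × [(1 − (1+r)^−n)/r] for PMT.
Periodic rate r = 0.049/4 per quarter; n is counted in quarters.
With n = 36: PMT = 1,000,000 / ([(1 − (1+r)^−n)/r]) = A$34,518.60

A$34,518.60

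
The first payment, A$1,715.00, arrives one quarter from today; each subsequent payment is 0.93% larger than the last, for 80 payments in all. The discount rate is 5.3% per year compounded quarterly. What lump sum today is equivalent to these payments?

A$116,519.14

Periodic rate r = 0.053/4 per quarter; n is counted in quarters.
Growing ordinary annuity: PV = PMT₁ × [1 − ((1+g)/(1+r))^n] / (r − g) = 1,715 × [1 − ((1+0.0093)/(1+r))^80] / (r − 0.0093) = A$116,519.14.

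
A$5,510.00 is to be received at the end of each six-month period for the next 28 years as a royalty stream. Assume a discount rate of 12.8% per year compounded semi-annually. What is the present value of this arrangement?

A$83,425.41

This is an ordinary annuity: 56 payments of A$5,510.00 at the end of each six-month period.
Periodic rate r = 0.128/2 per half-year; n is counted in half-years.
PV = PMT × [(1 − (1+r)^−n)/r] = 5,510 × [1 − (1+r)^−56] / r = A$83,425.41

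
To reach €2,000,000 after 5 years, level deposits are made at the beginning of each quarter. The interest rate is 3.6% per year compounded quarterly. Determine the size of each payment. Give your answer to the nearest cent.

Level annuity due; solve FV = PMT × [((1+r)^n − 1)/r] × (1+r) for PMT.
Periodic rate r = 0.036/4 per quarter; n is counted in quarters.
With n = 20: PMT = 2,000,000 / ([((1+r)^n − 1)/r] × (1+r)) = €90,899.88

€90,899.88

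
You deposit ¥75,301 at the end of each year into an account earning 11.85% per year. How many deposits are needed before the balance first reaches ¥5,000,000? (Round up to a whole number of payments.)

Periodic rate r = 0.1185 per year.
Ordinary annuity FV: 5,000,000 = 75,301 × [((1+r)^n − 1)/r].
(1+r)^n = 1 + 5,000,000 × r / 75,301, so n = ln(1 + 5,000,000·r/75,301) / ln(1+r) = 19.49.
Round up to a whole number of payments: n = 20.

20 payments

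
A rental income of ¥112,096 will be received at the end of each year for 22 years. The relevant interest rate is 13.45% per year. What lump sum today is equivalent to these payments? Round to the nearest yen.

This is an ordinary annuity: 22 payments of ¥112,096 at the end of each year.
Periodic rate r = 0.1345 per year.
PV = PMT × [(1 − (1+r)^−n)/r] = 112,096 × [1 − (1+r)^−22] / r = ¥781,527

¥781,527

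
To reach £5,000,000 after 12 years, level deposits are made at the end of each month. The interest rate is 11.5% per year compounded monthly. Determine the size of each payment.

£16,249.16

Level ordinary annuity; solve FV = PMT × [((1+r)^n − 1)/r] for PMT.
Periodic rate r = 0.115/12 per month; n is counted in months.
With n = 144: PMT = 5,000,000 / ([((1+r)^n − 1)/r]) = £16,249.16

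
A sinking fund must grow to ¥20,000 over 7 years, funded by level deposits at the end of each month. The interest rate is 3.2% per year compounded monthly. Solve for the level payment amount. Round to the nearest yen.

¥213

Level ordinary annuity; solve FV = PMT × [((1+r)^n − 1)/r] for PMT.
Periodic rate r = 0.032/12 per month; n is counted in months.
With n = 84: PMT = 20,000 / ([((1+r)^n − 1)/r]) = ¥213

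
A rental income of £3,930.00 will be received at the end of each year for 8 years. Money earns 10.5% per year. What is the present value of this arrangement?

This is an ordinary annuity: 8 payments of £3,930.00 at the end of each year.
Periodic rate r = 0.105 per year.
PV = PMT × [(1 − (1+r)^−n)/r] = 3,930 × [1 − (1+r)^−8] / r = £20,590.01

£20,590.01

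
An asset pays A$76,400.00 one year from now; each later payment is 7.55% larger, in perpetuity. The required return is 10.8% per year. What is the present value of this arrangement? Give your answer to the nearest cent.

Periodic rate r = 0.108 per year.
Growing perpetuity (Gordon): PV = PMT₁ / (r − g) = 76,400 / (r − 0.0755) = A$2,350,769.23.

A$2,350,769.23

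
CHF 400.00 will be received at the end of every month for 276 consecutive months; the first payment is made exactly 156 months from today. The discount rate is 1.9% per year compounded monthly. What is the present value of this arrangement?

Ordinary annuity of 276 payments, first payment at period 156.
Periodic rate r = 0.019/12 per month; n is counted in months.
The ordinary-annuity PV formula values the stream one period before the first payment (period 155); discount that back 155 periods:
PV₀ = 400 × [1 − (1+r)^−276] / r × (1+r)^−155 = CHF 69,944.43

CHF 69,944.43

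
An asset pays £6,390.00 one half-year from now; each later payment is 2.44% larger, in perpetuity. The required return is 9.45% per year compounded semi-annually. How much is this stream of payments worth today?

Periodic rate r = 0.0945/2 per half-year.
Growing perpetuity (Gordon): PV = PMT₁ / (r − g) = 6,390 / (r − 0.0244) = £279,649.89.

£279,649.89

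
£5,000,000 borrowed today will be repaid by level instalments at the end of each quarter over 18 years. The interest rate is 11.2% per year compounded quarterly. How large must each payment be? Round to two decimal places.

Level ordinary annuity; solve PV = PMT × [(1 − (1+r)^−n)/r] for PMT.
Periodic rate r = 0.112/4 per quarter; n is counted in quarters.
With n = 72: PMT = 5,000,000 / ([(1 − (1+r)^−n)/r]) = £162,211.47

£162,211.47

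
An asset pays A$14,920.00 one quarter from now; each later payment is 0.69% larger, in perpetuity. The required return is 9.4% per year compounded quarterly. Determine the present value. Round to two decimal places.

Periodic rate r = 0.094/4 per quarter.
Growing perpetuity (Gordon): PV = PMT₁ / (r − g) = 14,920 / (r − 0.0069) = A$898,795.18.

A$898,795.18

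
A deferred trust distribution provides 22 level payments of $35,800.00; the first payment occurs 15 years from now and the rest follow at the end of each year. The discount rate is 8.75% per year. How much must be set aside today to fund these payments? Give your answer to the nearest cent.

Ordinary annuity of 22 payments, first payment at period 15.
Periodic rate r = 0.0875 per year.
The ordinary-annuity PV formula values the stream one period before the first payment (period 14); discount that back 14 periods:
PV₀ = 35,800 × [1 − (1+r)^−22] / r × (1+r)^−14 = $106,462.41

$106,462.41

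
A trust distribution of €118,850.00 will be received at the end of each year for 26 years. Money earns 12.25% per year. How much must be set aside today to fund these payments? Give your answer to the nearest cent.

This is an ordinary annuity: 26 payments of €118,850.00 at the end of each year.
Periodic rate r = 0.1225 per year.
PV = PMT × [(1 − (1+r)^−n)/r] = 118,850 × [1 − (1+r)^−26] / r = €922,118.15

€922,118.15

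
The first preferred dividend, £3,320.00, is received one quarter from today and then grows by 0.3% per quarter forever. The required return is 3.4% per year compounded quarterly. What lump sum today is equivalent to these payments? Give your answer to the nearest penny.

£603,636.36

Periodic rate r = 0.034/4 per quarter.
Growing perpetuity (Gordon): PV = PMT₁ / (r − g) = 3,320 / (r − 0.003) = £603,636.36.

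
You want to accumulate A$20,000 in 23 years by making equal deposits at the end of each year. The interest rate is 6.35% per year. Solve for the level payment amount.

A$406.97

Level ordinary annuity; solve FV = PMT × [((1+r)^n − 1)/r] for PMT.
Periodic rate r = 0.0635 per year.
With n = 23: PMT = 20,000 / ([((1+r)^n − 1)/r]) = A$406.97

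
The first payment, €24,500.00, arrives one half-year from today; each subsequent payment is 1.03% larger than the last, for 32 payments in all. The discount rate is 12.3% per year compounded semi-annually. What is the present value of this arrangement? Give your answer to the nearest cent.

€380,144.54

Periodic rate r = 0.123/2 per half-year; n is counted in half-years.
Growing ordinary annuity: PV = PMT₁ × [1 − ((1+g)/(1+r))^n] / (r − g) = 24,500 × [1 − ((1+0.0103)/(1+r))^32] / (r − 0.0103) = €380,144.54.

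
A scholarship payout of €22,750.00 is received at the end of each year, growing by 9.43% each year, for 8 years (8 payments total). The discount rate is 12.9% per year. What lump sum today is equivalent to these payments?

Periodic rate r = 0.129 per year.
Growing ordinary annuity: PV = PMT₁ × [1 − ((1+g)/(1+r))^n] / (r − g) = 22,750 × [1 − ((1+0.0943)/(1+r))^8] / (r − 0.0943) = €144,889.34.

€144,889.34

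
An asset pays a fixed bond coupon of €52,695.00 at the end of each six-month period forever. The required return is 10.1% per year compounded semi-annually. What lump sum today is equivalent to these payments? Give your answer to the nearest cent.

€1,043,465.35

Periodic rate r = 0.101/2 per half-year.
Level perpetuity: PV = PMT / r = 52,695 / (0.101/2) = €1,043,465.35.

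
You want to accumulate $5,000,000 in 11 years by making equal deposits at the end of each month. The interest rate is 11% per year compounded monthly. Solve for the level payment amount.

$19,628.41

Level ordinary annuity; solve FV = PMT × [((1+r)^n − 1)/r] for PMT.
Periodic rate r = 0.11/12 per month; n is counted in months.
With n = 132: PMT = 5,000,000 / ([((1+r)^n − 1)/r]) = $19,628.41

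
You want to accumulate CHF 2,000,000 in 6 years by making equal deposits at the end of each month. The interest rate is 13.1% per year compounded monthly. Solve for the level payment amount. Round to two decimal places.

CHF 18,420.51

Level ordinary annuity; solve FV = PMT × [((1+r)^n − 1)/r] for PMT.
Periodic rate r = 0.131/12 per month; n is counted in months.
With n = 72: PMT = 2,000,000 / ([((1+r)^n − 1)/r]) = CHF 18,420.51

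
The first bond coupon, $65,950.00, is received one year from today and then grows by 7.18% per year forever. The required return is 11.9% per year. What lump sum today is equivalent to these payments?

Periodic rate r = 0.119 per year.
Growing perpetuity (Gordon): PV = PMT₁ / (r − g) = 65,950 / (r − 0.0718) = $1,397,245.76.

$1,397,245.76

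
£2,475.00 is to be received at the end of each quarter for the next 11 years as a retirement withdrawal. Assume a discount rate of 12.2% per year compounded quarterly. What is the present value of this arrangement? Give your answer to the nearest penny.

£59,512.21

This is an ordinary annuity: 44 payments of £2,475.00 at the end of each quarter.
Periodic rate r = 0.122/4 per quarter; n is counted in quarters.
PV = PMT × [(1 − (1+r)^−n)/r] = 2,475 × [1 − (1+r)^−44] / r = £59,512.21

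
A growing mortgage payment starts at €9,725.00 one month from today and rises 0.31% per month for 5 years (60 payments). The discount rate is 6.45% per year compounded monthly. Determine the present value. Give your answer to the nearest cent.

€543,279.53

Periodic rate r = 0.0645/12 per month; n is counted in months.
Growing ordinary annuity: PV = PMT₁ × [1 − ((1+g)/(1+r))^n] / (r − g) = 9,725 × [1 − ((1+0.0031)/(1+r))^60] / (r − 0.0031) = €543,279.53.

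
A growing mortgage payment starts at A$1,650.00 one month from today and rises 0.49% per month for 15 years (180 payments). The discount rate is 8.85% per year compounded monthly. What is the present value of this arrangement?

A$238,502.14

Periodic rate r = 0.0885/12 per month; n is counted in months.
Growing ordinary annuity: PV = PMT₁ × [1 − ((1+g)/(1+r))^n] / (r − g) = 1,650 × [1 − ((1+0.0049)/(1+r))^180] / (r − 0.0049) = A$238,502.14.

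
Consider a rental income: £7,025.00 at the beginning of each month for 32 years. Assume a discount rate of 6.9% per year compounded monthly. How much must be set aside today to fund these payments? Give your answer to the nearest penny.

£1,092,841.21

This is an annuity due: 384 payments of £7,025.00 at the beginning of each month.
Periodic rate r = 0.069/12 per month; n is counted in months.
PV = PMT × [(1 − (1+r)^−n)/r] × (1+r) = 7,025 × [1 − (1+r)^−384] / r × (1+r) = £1,092,841.21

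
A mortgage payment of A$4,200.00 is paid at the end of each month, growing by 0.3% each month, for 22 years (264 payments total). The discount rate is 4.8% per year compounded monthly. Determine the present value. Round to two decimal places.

Periodic rate r = 0.048/12 per month; n is counted in months.
Growing ordinary annuity: PV = PMT₁ × [1 − ((1+g)/(1+r))^n] / (r − g) = 4,200 × [1 − ((1+0.003)/(1+r))^264] / (r − 0.003) = A$971,539.88.

A$971,539.88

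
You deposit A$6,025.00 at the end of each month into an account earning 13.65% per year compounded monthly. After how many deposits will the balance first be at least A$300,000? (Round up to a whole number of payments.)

40 payments

Periodic rate r = 0.1365/12 per month; n is counted in months.
Ordinary annuity FV: 300,000 = 6,025 × [((1+r)^n − 1)/r].
(1+r)^n = 1 + 300,000 × r / 6,025, so n = ln(1 + 300,000·r/6,025) / ln(1+r) = 39.68.
Round up to a whole number of payments: n = 40.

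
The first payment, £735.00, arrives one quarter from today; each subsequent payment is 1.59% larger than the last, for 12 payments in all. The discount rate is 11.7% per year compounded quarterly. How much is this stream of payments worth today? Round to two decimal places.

Periodic rate r = 0.117/4 per quarter; n is counted in quarters.
Growing ordinary annuity: PV = PMT₁ × [1 − ((1+g)/(1+r))^n] / (r − g) = 735 × [1 − ((1+0.0159)/(1+r))^12] / (r − 0.0159) = £7,983.70.

£7,983.70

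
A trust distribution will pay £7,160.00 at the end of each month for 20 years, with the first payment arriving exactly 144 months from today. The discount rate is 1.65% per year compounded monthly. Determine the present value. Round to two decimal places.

£1,201,844.04

Ordinary annuity of 240 payments, first payment at period 144.
Periodic rate r = 0.0165/12 per month; n is counted in months.
The ordinary-annuity PV formula values the stream one period before the first payment (period 143); discount that back 143 periods:
PV₀ = 7,160 × [1 − (1+r)^−240] / r × (1+r)^−143 = £1,201,844.04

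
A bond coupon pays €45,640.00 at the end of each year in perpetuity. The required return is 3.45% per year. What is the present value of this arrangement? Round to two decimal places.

Periodic rate r = 0.0345 per year.
Level perpetuity: PV = PMT / r = 45,640 / (0.0345) = €1,322,898.55.

€1,322,898.55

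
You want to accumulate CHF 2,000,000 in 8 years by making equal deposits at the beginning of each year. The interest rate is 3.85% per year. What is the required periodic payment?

CHF 210,128.54

Level annuity due; solve FV = PMT × [((1+r)^n − 1)/r] × (1+r) for PMT.
Periodic rate r = 0.0385 per year.
With n = 8: PMT = 2,000,000 / ([((1+r)^n − 1)/r] × (1+r)) = CHF 210,128.54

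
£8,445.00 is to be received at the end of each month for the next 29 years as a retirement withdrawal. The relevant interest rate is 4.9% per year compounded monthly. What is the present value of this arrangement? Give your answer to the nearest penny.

This is an ordinary annuity: 348 payments of £8,445.00 at the end of each month.
Periodic rate r = 0.049/12 per month; n is counted in months.
PV = PMT × [(1 − (1+r)^−n)/r] = 8,445 × [1 − (1+r)^−348] / r = £1,567,311.83

£1,567,311.83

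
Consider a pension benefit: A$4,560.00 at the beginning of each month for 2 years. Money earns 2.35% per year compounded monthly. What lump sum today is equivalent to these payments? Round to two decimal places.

This is an annuity due: 24 payments of A$4,560.00 at the beginning of each month.
Periodic rate r = 0.0235/12 per month; n is counted in months.
PV = PMT × [(1 − (1+r)^−n)/r] × (1+r) = 4,560 × [1 − (1+r)^−24] / r × (1+r) = A$107,015.04

A$107,015.04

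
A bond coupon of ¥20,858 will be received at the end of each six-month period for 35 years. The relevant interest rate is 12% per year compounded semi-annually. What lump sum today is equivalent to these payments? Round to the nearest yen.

¥341,749

This is an ordinary annuity: 70 payments of ¥20,858 at the end of each six-month period.
Periodic rate r = 0.12/2 per half-year; n is counted in half-years.
PV = PMT × [(1 − (1+r)^−n)/r] = 20,858 × [1 − (1+r)^−70] / r = ¥341,749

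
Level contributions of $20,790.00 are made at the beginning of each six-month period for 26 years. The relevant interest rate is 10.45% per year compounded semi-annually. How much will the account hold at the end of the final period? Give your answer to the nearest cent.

This is an annuity due: 52 deposits of $20,790.00 at the beginning of each six-month period.
Periodic rate r = 0.1045/2 per half-year; n is counted in half-years.
FV = PMT × [((1+r)^n − 1)/r] × (1+r) = 20,790 × [(1+r)^52 − 1] / r × (1+r) = $5,497,908.58

$5,497,908.58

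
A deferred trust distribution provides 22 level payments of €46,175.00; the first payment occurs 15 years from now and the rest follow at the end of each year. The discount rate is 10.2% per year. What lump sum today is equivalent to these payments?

Ordinary annuity of 22 payments, first payment at period 15.
Periodic rate r = 0.102 per year.
The ordinary-annuity PV formula values the stream one period before the first payment (period 14); discount that back 14 periods:
PV₀ = 46,175 × [1 − (1+r)^−22] / r × (1+r)^−14 = €102,498.27

€102,498.27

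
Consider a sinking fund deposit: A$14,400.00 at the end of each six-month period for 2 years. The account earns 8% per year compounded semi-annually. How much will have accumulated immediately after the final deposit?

This is an ordinary annuity: 4 deposits of A$14,400.00 at the end of each six-month period.
Periodic rate r = 0.08/2 per half-year; n is counted in half-years.
FV = PMT × [((1+r)^n − 1)/r] = 14,400 × [(1+r)^4 − 1] / r = A$61,149.08

A$61,149.08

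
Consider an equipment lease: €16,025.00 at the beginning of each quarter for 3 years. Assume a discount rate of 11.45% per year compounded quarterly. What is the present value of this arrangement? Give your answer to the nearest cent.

€165,433.92

This is an annuity due: 12 payments of €16,025.00 at the beginning of each quarter.
Periodic rate r = 0.1145/4 per quarter; n is counted in quarters.
PV = PMT × [(1 − (1+r)^−n)/r] × (1+r) = 16,025 × [1 − (1+r)^−12] / r × (1+r) = €165,433.92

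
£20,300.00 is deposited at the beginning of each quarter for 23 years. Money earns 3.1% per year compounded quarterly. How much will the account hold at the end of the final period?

This is an annuity due: 92 deposits of £20,300.00 at the beginning of each quarter.
Periodic rate r = 0.031/4 per quarter; n is counted in quarters.
FV = PMT × [((1+r)^n − 1)/r] × (1+r) = 20,300 × [(1+r)^92 − 1] / r × (1+r) = £2,730,729.53

£2,730,729.53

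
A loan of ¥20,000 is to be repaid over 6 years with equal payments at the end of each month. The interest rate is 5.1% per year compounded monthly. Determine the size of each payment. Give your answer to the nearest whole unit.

Level ordinary annuity; solve PV = PMT × [(1 − (1+r)^−n)/r] for PMT.
Periodic rate r = 0.051/12 per month; n is counted in months.
With n = 72: PMT = 20,000 / ([(1 − (1+r)^−n)/r]) = ¥323

¥323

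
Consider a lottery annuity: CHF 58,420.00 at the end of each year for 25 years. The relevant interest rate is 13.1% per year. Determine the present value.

This is an ordinary annuity: 25 payments of CHF 58,420.00 at the end of each year.
Periodic rate r = 0.131 per year.
PV = PMT × [(1 − (1+r)^−n)/r] = 58,420 × [1 − (1+r)^−25] / r = CHF 425,408.30

CHF 425,408.30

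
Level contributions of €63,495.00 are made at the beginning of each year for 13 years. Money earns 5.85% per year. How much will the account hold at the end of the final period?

This is an annuity due: 13 deposits of €63,495.00 at the beginning of each year.
Periodic rate r = 0.0585 per year.
FV = PMT × [((1+r)^n − 1)/r] × (1+r) = 63,495 × [(1+r)^13 − 1] / r × (1+r) = €1,256,899.41

€1,256,899.41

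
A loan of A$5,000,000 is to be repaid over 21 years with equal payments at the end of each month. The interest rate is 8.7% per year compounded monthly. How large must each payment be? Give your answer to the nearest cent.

Level ordinary annuity; solve PV = PMT × [(1 − (1+r)^−n)/r] for PMT.
Periodic rate r = 0.087/12 per month; n is counted in months.
With n = 252: PMT = 5,000,000 / ([(1 − (1+r)^−n)/r]) = A$43,255.67

A$43,255.67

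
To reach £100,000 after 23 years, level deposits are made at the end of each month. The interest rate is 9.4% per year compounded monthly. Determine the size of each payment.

£102.86

Level ordinary annuity; solve FV = PMT × [((1+r)^n − 1)/r] for PMT.
Periodic rate r = 0.094/12 per month; n is counted in months.
With n = 276: PMT = 100,000 / ([((1+r)^n − 1)/r]) = £102.86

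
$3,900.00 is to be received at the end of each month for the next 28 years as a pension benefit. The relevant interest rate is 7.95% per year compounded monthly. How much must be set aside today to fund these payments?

This is an ordinary annuity: 336 payments of $3,900.00 at the end of each month.
Periodic rate r = 0.0795/12 per month; n is counted in months.
PV = PMT × [(1 − (1+r)^−n)/r] = 3,900 × [1 − (1+r)^−336] / r = $524,657.51

$524,657.51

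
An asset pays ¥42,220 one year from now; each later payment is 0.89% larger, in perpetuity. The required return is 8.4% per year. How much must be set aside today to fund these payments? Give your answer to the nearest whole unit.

Periodic rate r = 0.084 per year.
Growing perpetuity (Gordon): PV = PMT₁ / (r − g) = 42,220 / (r − 0.0089) = ¥562,184.

¥562,184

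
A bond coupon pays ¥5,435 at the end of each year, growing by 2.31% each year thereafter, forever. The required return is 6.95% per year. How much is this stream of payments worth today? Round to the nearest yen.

¥117,134

Periodic rate r = 0.0695 per year.
Growing perpetuity (Gordon): PV = PMT₁ / (r − g) = 5,435 / (r − 0.0231) = ¥117,134.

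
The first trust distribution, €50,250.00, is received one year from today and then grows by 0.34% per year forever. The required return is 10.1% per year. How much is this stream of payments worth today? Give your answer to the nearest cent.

€514,856.56

Periodic rate r = 0.101 per year.
Growing perpetuity (Gordon): PV = PMT₁ / (r − g) = 50,250 / (r − 0.0034) = €514,856.56.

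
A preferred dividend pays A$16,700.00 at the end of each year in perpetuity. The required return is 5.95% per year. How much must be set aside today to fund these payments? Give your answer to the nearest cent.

Periodic rate r = 0.0595 per year.
Level perpetuity: PV = PMT / r = 16,700 / (0.0595) = A$280,672.27.

A$280,672.27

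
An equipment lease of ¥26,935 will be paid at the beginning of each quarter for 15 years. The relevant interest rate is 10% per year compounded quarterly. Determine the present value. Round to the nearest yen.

This is an annuity due: 60 payments of ¥26,935 at the beginning of each quarter.
Periodic rate r = 0.1/4 per quarter; n is counted in quarters.
PV = PMT × [(1 − (1+r)^−n)/r] × (1+r) = 26,935 × [1 − (1+r)^−60] / r × (1+r) = ¥853,338

¥853,338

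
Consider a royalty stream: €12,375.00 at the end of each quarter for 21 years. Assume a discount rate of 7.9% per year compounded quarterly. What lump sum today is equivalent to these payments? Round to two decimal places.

This is an ordinary annuity: 84 payments of €12,375.00 at the end of each quarter.
Periodic rate r = 0.079/4 per quarter; n is counted in quarters.
PV = PMT × [(1 − (1+r)^−n)/r] = 12,375 × [1 − (1+r)^−84] / r = €505,381.30

€505,381.30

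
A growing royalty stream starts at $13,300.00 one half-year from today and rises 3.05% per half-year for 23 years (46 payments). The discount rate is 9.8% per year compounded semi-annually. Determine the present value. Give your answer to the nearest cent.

Periodic rate r = 0.098/2 per half-year; n is counted in half-years.
Growing ordinary annuity: PV = PMT₁ × [1 − ((1+g)/(1+r))^n] / (r − g) = 13,300 × [1 − ((1+0.0305)/(1+r))^46] / (r − 0.0305) = $401,805.02.

$401,805.02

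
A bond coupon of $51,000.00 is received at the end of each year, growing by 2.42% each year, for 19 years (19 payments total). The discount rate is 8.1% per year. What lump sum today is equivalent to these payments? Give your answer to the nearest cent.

Periodic rate r = 0.081 per year.
Growing ordinary annuity: PV = PMT₁ × [1 − ((1+g)/(1+r))^n] / (r − g) = 51,000 × [1 − ((1+0.0242)/(1+r))^19] / (r − 0.0242) = $575,895.89.

$575,895.89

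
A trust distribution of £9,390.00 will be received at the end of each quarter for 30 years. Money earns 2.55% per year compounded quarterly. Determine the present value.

£785,865.39

This is an ordinary annuity: 120 payments of £9,390.00 at the end of each quarter.
Periodic rate r = 0.0255/4 per quarter; n is counted in quarters.
PV = PMT × [(1 − (1+r)^−n)/r] = 9,390 × [1 − (1+r)^−120] / r = £785,865.39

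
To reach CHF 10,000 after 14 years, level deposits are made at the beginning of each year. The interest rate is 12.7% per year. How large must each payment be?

Level annuity due; solve FV = PMT × [((1+r)^n − 1)/r] × (1+r) for PMT.
Periodic rate r = 0.127 per year.
With n = 14: PMT = 10,000 / ([((1+r)^n − 1)/r] × (1+r)) = CHF 260.10

CHF 260.10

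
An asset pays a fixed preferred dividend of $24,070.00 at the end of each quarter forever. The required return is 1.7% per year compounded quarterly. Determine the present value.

$5,663,529.41

Periodic rate r = 0.017/4 per quarter.
Level perpetuity: PV = PMT / r = 24,070 / (0.017/4) = $5,663,529.41.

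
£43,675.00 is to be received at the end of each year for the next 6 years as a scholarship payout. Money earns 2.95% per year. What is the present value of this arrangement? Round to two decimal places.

£236,988.42

This is an ordinary annuity: 6 payments of £43,675.00 at the end of each year.
Periodic rate r = 0.0295 per year.
PV = PMT × [(1 − (1+r)^−n)/r] = 43,675 × [1 − (1+r)^−6] / r = £236,988.42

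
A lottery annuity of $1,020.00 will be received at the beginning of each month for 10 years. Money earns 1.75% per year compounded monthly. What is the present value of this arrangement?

$112,377.14

This is an annuity due: 120 payments of $1,020.00 at the beginning of each month.
Periodic rate r = 0.0175/12 per month; n is counted in months.
PV = PMT × [(1 − (1+r)^−n)/r] × (1+r) = 1,020 × [1 − (1+r)^−120] / r × (1+r) = $112,377.14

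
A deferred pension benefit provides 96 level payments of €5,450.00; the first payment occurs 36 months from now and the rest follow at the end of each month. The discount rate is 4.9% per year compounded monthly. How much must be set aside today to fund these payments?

Ordinary annuity of 96 payments, first payment at period 36.
Periodic rate r = 0.049/12 per month; n is counted in months.
The ordinary-annuity PV formula values the stream one period before the first payment (period 35); discount that back 35 periods:
PV₀ = 5,450 × [1 − (1+r)^−96] / r × (1+r)^−35 = €374,678.20

€374,678.20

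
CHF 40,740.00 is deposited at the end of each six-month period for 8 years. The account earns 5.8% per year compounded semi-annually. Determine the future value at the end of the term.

This is an ordinary annuity: 16 deposits of CHF 40,740.00 at the end of each six-month period.
Periodic rate r = 0.058/2 per half-year; n is counted in half-years.
FV = PMT × [((1+r)^n − 1)/r] = 40,740 × [(1+r)^16 − 1] / r = CHF 814,743.32

CHF 814,743.32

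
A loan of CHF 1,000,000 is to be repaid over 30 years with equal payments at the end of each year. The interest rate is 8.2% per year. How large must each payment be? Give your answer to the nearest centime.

Level ordinary annuity; solve PV = PMT × [(1 − (1+r)^−n)/r] for PMT.
Periodic rate r = 0.082 per year.
With n = 30: PMT = 1,000,000 / ([(1 − (1+r)^−n)/r]) = CHF 90,508.90

CHF 90,508.90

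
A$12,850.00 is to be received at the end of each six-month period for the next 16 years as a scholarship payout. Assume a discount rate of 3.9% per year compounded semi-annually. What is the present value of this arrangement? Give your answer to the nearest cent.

A$303,770.93

This is an ordinary annuity: 32 payments of A$12,850.00 at the end of each six-month period.
Periodic rate r = 0.039/2 per half-year; n is counted in half-years.
PV = PMT × [(1 − (1+r)^−n)/r] = 12,850 × [1 − (1+r)^−32] / r = A$303,770.93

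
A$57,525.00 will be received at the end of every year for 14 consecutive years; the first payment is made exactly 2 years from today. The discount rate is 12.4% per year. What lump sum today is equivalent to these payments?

A$332,390.90

Ordinary annuity of 14 payments, first payment at period 2.
Periodic rate r = 0.124 per year.
The ordinary-annuity PV formula values the stream one period before the first payment (period 1); discount that back 1 periods:
PV₀ = 57,525 × [1 − (1+r)^−14] / r × (1+r)^−1 = A$332,390.90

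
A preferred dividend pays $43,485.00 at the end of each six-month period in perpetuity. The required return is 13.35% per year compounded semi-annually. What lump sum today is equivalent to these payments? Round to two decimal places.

$651,460.67

Periodic rate r = 0.1335/2 per half-year.
Level perpetuity: PV = PMT / r = 43,485 / (0.1335/2) = $651,460.67.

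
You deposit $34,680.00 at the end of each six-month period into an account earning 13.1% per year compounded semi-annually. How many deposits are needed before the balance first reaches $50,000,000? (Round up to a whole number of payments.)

Periodic rate r = 0.131/2 per half-year; n is counted in half-years.
Ordinary annuity FV: 50,000,000 = 34,680 × [((1+r)^n − 1)/r].
(1+r)^n = 1 + 50,000,000 × r / 34,680, so n = ln(1 + 50,000,000·r/34,680) / ln(1+r) = 71.85.
Round up to a whole number of payments: n = 72.

72 payments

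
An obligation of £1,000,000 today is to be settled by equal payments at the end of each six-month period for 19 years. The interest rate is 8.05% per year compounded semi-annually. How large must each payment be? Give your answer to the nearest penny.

Level ordinary annuity; solve PV = PMT × [(1 − (1+r)^−n)/r] for PMT.
Periodic rate r = 0.0805/2 per half-year; n is counted in half-years.
With n = 38: PMT = 1,000,000 / ([(1 − (1+r)^−n)/r]) = £51,817.62

£51,817.62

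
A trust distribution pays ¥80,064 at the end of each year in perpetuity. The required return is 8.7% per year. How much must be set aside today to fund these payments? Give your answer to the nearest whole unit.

Periodic rate r = 0.087 per year.
Level perpetuity: PV = PMT / r = 80,064 / (0.087) = ¥920,276.

¥920,276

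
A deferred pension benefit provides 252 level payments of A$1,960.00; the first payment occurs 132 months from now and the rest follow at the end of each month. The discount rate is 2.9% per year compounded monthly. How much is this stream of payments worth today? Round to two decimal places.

A$269,401.07

Ordinary annuity of 252 payments, first payment at period 132.
Periodic rate r = 0.029/12 per month; n is counted in months.
The ordinary-annuity PV formula values the stream one period before the first payment (period 131); discount that back 131 periods:
PV₀ = 1,960 × [1 − (1+r)^−252] / r × (1+r)^−131 = A$269,401.07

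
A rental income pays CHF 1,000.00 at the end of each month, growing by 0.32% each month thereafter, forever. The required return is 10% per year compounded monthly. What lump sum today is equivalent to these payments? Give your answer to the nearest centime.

CHF 194,805.19

Periodic rate r = 0.1/12 per month.
Growing perpetuity (Gordon): PV = PMT₁ / (r − g) = 1,000 / (r − 0.0032) = CHF 194,805.19.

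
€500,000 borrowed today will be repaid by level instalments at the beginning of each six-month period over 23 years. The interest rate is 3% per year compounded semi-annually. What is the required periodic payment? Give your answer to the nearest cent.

Level annuity due; solve PV = PMT × [(1 − (1+r)^−n)/r] × (1+r) for PMT.
Periodic rate r = 0.03/2 per half-year; n is counted in half-years.
With n = 46: PMT = 500,000 / ([(1 − (1+r)^−n)/r] × (1+r)) = €14,902.09

€14,902.09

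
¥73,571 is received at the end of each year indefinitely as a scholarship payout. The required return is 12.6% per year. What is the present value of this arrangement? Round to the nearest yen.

Periodic rate r = 0.126 per year.
Level perpetuity: PV = PMT / r = 73,571 / (0.126) = ¥583,897.

¥583,897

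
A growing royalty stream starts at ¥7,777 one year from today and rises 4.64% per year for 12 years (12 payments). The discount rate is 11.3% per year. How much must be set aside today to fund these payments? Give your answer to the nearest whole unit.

Periodic rate r = 0.113 per year.
Growing ordinary annuity: PV = PMT₁ × [1 − ((1+g)/(1+r))^n] / (r − g) = 7,777 × [1 − ((1+0.0464)/(1+r))^12] / (r − 0.0464) = ¥61,083.

¥61,083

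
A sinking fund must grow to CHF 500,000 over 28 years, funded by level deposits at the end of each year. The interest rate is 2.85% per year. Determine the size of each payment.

CHF 11,910.29

Level ordinary annuity; solve FV = PMT × [((1+r)^n − 1)/r] for PMT.
Periodic rate r = 0.0285 per year.
With n = 28: PMT = 500,000 / ([((1+r)^n − 1)/r]) = CHF 11,910.29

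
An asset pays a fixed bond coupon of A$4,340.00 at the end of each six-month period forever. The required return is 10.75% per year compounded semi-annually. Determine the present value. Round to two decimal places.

A$80,744.19

Periodic rate r = 0.1075/2 per half-year.
Level perpetuity: PV = PMT / r = 4,340 / (0.1075/2) = A$80,744.19.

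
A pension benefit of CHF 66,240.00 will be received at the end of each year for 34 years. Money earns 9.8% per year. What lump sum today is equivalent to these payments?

CHF 647,772.50

This is an ordinary annuity: 34 payments of CHF 66,240.00 at the end of each year.
Periodic rate r = 0.098 per year.
PV = PMT × [(1 − (1+r)^−n)/r] = 66,240 × [1 − (1+r)^−34] / r = CHF 647,772.50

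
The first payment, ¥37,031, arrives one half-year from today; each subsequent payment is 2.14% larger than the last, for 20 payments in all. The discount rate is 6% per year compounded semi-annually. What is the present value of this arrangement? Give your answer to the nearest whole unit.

¥664,772

Periodic rate r = 0.06/2 per half-year; n is counted in half-years.
Growing ordinary annuity: PV = PMT₁ × [1 − ((1+g)/(1+r))^n] / (r − g) = 37,031 × [1 − ((1+0.0214)/(1+r))^20] / (r − 0.0214) = ¥664,772.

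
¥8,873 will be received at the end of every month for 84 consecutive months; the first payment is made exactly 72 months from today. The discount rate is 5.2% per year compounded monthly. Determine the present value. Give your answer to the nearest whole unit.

¥458,770

Ordinary annuity of 84 payments, first payment at period 72.
Periodic rate r = 0.052/12 per month; n is counted in months.
The ordinary-annuity PV formula values the stream one period before the first payment (period 71); discount that back 71 periods:
PV₀ = 8,873 × [1 − (1+r)^−84] / r × (1+r)^−71 = ¥458,770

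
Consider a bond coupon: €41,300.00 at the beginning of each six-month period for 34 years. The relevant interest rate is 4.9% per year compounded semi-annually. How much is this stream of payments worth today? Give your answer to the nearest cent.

€1,393,984.97

This is an annuity due: 68 payments of €41,300.00 at the beginning of each six-month period.
Periodic rate r = 0.049/2 per half-year; n is counted in half-years.
PV = PMT × [(1 − (1+r)^−n)/r] × (1+r) = 41,300 × [1 − (1+r)^−68] / r × (1+r) = €1,393,984.97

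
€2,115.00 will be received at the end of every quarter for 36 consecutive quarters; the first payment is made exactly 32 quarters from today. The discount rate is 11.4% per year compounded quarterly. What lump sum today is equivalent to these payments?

Ordinary annuity of 36 payments, first payment at period 32.
Periodic rate r = 0.114/4 per quarter; n is counted in quarters.
The ordinary-annuity PV formula values the stream one period before the first payment (period 31); discount that back 31 periods:
PV₀ = 2,115 × [1 − (1+r)^−36] / r × (1+r)^−31 = €19,762.88

€19,762.88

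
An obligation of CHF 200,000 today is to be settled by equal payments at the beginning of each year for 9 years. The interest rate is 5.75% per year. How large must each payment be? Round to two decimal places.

Level annuity due; solve PV = PMT × [(1 − (1+r)^−n)/r] × (1+r) for PMT.
Periodic rate r = 0.0575 per year.
With n = 9: PMT = 200,000 / ([(1 − (1+r)^−n)/r] × (1+r)) = CHF 27,503.87

CHF 27,503.87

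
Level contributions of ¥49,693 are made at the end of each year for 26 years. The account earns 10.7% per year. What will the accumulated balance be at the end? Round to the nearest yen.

This is an ordinary annuity: 26 deposits of ¥49,693 at the end of each year.
Periodic rate r = 0.107 per year.
FV = PMT × [((1+r)^n − 1)/r] = 49,693 × [(1+r)^26 − 1] / r = ¥6,063,120

¥6,063,120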